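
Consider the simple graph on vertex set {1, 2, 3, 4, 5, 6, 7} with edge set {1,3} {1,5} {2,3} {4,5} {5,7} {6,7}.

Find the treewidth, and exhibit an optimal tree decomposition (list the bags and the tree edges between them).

Each bag holds 2 vertices, so the decomposition has width 1, which upper-bounds the treewidth. Any graph with an edge has treewidth ≥ 1, and G has the edge 7–5. Hence tw(G) = 1 exactly.

Treewidth 1.
Bags: B1 = {5, 7}  B2 = {1, 5}  B3 = {4, 5}  B4 = {6, 7}  B5 = {1, 3}  B6 = {2, 3}
Tree: B1–B2, B1–B3, B1–B4, B2–B5, B5–B6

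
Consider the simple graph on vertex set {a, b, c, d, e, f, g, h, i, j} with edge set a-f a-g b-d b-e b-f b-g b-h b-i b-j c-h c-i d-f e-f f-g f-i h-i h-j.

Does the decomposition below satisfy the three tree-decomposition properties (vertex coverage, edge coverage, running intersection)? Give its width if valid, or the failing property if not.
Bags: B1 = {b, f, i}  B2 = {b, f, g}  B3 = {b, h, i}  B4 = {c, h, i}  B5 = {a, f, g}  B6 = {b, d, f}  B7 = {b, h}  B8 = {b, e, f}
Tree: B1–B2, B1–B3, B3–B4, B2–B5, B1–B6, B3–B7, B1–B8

A tree decomposition must satisfy three properties: every vertex lies in some bag; for every edge, both endpoints lie together in some bag; and for every vertex, the bags containing it form a connected subtree. Here vertex j appears in no bag, so the decomposition is invalid.

No — vertex j appears in no bag.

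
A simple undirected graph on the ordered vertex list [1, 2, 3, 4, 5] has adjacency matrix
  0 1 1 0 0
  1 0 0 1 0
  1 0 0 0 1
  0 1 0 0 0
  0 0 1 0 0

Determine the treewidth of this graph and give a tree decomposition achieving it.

Every bag has size at most 2, so the width is 2 − 1 = 1 and tw(G) ≤ 1. Any graph with an edge has treewidth ≥ 1, and G has the edge 4–2. Therefore the treewidth is 1.

Treewidth 1.
Bags: B1 = {2, 4}  B2 = {1, 2}  B3 = {1, 3}  B4 = {3, 5}
Tree: B1–B2, B2–B3, B3–B4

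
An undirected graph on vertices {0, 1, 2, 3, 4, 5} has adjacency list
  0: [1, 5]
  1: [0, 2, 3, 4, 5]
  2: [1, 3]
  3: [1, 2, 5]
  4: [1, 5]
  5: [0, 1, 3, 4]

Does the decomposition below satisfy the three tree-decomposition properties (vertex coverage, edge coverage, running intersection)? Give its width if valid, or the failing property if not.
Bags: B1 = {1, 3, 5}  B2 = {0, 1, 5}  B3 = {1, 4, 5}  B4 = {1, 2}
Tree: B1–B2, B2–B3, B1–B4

No — edge (3,2) lies in no bag.

A tree decomposition must satisfy three properties: every vertex lies in some bag; for every edge, both endpoints lie together in some bag; and for every vertex, the bags containing it form a connected subtree. Here edge (3,2) lies in no bag, so the decomposition is invalid.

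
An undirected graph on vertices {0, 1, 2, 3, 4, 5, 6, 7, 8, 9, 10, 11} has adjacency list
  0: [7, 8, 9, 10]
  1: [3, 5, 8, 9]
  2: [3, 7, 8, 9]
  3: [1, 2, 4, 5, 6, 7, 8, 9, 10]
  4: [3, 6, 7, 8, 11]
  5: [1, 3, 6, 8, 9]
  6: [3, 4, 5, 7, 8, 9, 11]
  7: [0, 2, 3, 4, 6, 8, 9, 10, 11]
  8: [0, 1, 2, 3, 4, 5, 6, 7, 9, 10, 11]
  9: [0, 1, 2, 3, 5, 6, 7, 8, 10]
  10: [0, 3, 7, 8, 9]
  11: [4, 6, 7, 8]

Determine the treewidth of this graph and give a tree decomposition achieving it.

Treewidth 4.
One optimal decomposition is:
Bags: B1 = {1, 3, 5, 8, 9}  B2 = {3, 5, 6, 8, 9}  B3 = {3, 6, 7, 8, 9}  B4 = {3, 7, 8, 9, 10}  B5 = {0, 7, 8, 9, 10}  B6 = {3, 4, 6, 7, 8}  B7 = {4, 6, 7, 8, 11}  B8 = {2, 3, 7, 8, 9}
Tree: B1–B2, B2–B3, B3–B4, B4–B5, B3–B6, B6–B7, B3–B8

The largest bag has 5 vertices, giving width 4; this decomposition certifies tw(G) ≤ 4. On the other hand G contains the 5-clique {0, 7, 8, 9, 10}. A clique must lie in a single bag of any decomposition, so no decomposition can have width below 4. The upper and lower bounds meet at 4, so that is the treewidth.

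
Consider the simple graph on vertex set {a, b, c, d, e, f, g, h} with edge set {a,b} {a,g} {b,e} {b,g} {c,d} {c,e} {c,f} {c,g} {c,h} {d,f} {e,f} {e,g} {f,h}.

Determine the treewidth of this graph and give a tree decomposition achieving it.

Every bag has size at most 3, so the width is 3 − 1 = 2 and tw(G) ≤ 2. On the other hand G contains the 3-clique {c, e, g}. A clique must lie in a single bag of any decomposition, so no decomposition can have width below 2. The upper and lower bounds meet at 2, so that is the treewidth.

Treewidth 2.
Bags: B1 = {c, e, f}  B2 = {c, e, g}  B3 = {b, e, g}  B4 = {c, f, h}  B5 = {a, b, g}  B6 = {c, d, f}
Tree: B1–B2, B2–B3, B1–B4, B3–B5, B1–B6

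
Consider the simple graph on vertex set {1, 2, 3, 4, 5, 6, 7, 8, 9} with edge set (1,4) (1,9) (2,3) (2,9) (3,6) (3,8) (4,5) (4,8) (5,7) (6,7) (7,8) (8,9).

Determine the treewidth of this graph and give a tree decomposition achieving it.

Treewidth 3.
Bags: B1 = {3, 5, 6, 7}  B2 = {3, 5, 7, 8}  B3 = {3, 4, 5, 8}  B4 = {2, 3, 4, 8}  B5 = {2, 4, 8, 9}  B6 = {1, 2, 4, 9}
Tree: B1–B2, B2–B3, B3–B4, B4–B5, B5–B6

Each bag holds 4 vertices, so the decomposition has width 3, which upper-bounds the treewidth. For the lower bound: the 4 vertex sets {5,6,7}, {3}, {8}, {1,2,4,9} are disjoint, each induces a connected subgraph, and every pair is joined by at least one edge of G. Contracting each set to a single vertex therefore yields K_{4} as a minor, and since treewidth is minor-monotone, tw(G) ≥ tw(K_{4}) = 3. Therefore the treewidth is 3.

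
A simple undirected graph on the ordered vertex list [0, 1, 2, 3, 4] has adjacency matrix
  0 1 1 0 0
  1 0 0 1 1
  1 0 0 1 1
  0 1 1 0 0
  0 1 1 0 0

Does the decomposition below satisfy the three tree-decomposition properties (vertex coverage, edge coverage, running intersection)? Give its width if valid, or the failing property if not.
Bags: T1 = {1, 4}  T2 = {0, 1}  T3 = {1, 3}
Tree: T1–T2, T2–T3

A tree decomposition must satisfy three properties: every vertex lies in some bag; for every edge, both endpoints lie together in some bag; and for every vertex, the bags containing it form a connected subtree. Here vertex 2 appears in no bag, so the decomposition is invalid.

No — vertex 2 appears in no bag.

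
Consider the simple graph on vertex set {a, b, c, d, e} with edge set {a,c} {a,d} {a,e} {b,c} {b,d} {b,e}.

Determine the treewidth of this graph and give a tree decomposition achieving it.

Treewidth 2.
One optimal decomposition is:
Bags: B1 = {a, b, d}  B2 = {a, b, c}  B3 = {a, b, e}
Tree: B1–B2, B2–B3

Each bag holds 3 vertices, so the decomposition has width 2, which upper-bounds the treewidth. For the lower bound, G contains the cycle d–a–c–b–d, so G is not a forest; only forests have treewidth ≤ 1, hence tw(G) ≥ 2. The upper and lower bounds meet at 2, so that is the treewidth.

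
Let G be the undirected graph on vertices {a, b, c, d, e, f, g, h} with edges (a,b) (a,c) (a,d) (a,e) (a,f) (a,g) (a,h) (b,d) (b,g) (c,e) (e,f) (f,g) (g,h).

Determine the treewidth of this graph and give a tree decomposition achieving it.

Treewidth 2.
One such decomposition:
Bags: B1 = {a, f, g}  B2 = {a, e, f}  B3 = {a, b, g}  B4 = {a, b, d}  B5 = {a, c, e}  B6 = {a, g, h}
Tree: B1–B2, B1–B3, B3–B4, B2–B5, B3–B6

Each bag holds 3 vertices, so the decomposition has width 2, which upper-bounds the treewidth. For the lower bound, the 3 vertices {a, b, d} are pairwise adjacent, and any tree decomposition puts a clique entirely inside one bag — forcing width ≥ 2. The upper and lower bounds meet at 2, so that is the treewidth.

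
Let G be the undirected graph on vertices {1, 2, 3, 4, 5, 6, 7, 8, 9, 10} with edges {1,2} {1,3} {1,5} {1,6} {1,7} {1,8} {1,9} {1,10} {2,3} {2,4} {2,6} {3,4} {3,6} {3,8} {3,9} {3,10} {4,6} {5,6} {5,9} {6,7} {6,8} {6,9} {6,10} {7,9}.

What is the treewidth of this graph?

3

A width-3 tree decomposition is:
Bags: B1 = {1, 3, 6, 8}  B2 = {1, 2, 3, 6}  B3 = {1, 3, 6, 10}  B4 = {2, 3, 4, 6}  B5 = {1, 3, 6, 9}  B6 = {1, 6, 7, 9}  B7 = {1, 5, 6, 9}
Tree: B1–B2, B1–B3, B2–B4, B2–B5, B5–B6, B6–B7
Each bag holds 4 vertices, so the decomposition has width 3, which upper-bounds the treewidth. For the lower bound, the 4 vertices {1, 3, 6, 8} are pairwise adjacent, and any tree decomposition puts a clique entirely inside one bag — forcing width ≥ 3. Combining the bounds, tw(G) = 3.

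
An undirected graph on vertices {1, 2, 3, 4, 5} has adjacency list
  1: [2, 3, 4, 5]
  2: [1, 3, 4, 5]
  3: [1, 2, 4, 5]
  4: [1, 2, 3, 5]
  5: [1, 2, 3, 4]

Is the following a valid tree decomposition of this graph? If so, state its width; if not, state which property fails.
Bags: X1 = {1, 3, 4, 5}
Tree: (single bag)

A tree decomposition must satisfy three properties: every vertex lies in some bag; for every edge, both endpoints lie together in some bag; and for every vertex, the bags containing it form a connected subtree. Here vertex 2 appears in no bag, so the decomposition is invalid.

No — vertex 2 appears in no bag.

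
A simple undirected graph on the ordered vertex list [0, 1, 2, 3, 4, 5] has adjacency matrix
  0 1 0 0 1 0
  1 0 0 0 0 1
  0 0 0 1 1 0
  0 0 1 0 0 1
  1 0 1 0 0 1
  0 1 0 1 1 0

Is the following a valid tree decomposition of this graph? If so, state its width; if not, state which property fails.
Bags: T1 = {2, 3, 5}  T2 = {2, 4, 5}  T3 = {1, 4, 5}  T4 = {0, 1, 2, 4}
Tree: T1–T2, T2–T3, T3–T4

A tree decomposition must satisfy three properties: every vertex lies in some bag; for every edge, both endpoints lie together in some bag; and for every vertex, the bags containing it form a connected subtree. Here bags containing vertex 2 are not connected in the tree, so the decomposition is invalid.

No — bags containing vertex 2 are not connected in the tree.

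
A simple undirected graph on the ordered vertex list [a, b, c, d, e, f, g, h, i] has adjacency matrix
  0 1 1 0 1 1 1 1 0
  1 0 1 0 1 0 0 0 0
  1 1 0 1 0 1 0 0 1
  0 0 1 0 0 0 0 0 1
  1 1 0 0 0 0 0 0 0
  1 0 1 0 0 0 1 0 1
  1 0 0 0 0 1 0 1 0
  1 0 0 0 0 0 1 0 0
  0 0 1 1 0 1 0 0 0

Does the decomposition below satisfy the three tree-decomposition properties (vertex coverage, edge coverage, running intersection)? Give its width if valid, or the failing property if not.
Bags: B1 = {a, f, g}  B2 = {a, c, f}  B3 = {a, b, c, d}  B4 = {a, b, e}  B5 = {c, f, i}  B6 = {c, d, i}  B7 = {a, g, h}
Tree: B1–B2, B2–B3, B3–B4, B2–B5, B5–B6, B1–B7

No — bags containing vertex d are not connected in the tree.

A tree decomposition must satisfy three properties: every vertex lies in some bag; for every edge, both endpoints lie together in some bag; and for every vertex, the bags containing it form a connected subtree. Here bags containing vertex d are not connected in the tree, so the decomposition is invalid.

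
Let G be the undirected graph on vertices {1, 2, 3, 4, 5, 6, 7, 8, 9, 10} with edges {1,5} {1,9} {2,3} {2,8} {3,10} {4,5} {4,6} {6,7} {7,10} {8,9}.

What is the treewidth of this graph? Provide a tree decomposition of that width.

Treewidth 2.
One such decomposition:
Bags: B1 = {4, 6, 7}  B2 = {4, 7, 10}  B3 = {3, 4, 10}  B4 = {2, 3, 4}  B5 = {2, 4, 8}  B6 = {4, 8, 9}  B7 = {1, 4, 9}  B8 = {1, 4, 5}
Tree: B1–B2, B2–B3, B3–B4, B4–B5, B5–B6, B6–B7, B7–B8

Each bag holds 3 vertices, so the decomposition has width 2, which upper-bounds the treewidth. Since 4–6–7–10–3–2–8–9–1–5–4 is a cycle in G, G is not acyclic. Forests are exactly the graphs of treewidth ≤ 1, so tw(G) ≥ 2. Hence tw(G) = 2 exactly.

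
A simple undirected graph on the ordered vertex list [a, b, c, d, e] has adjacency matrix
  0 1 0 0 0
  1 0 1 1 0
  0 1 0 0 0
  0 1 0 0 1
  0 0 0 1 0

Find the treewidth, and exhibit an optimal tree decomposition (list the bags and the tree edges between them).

Treewidth 1.
One such decomposition:
Bags: B1 = {a, b}  B2 = {b, c}  B3 = {b, d}  B4 = {d, e}
Tree: B1–B2, B1–B3, B3–B4

The largest bag has 2 vertices, giving width 1; this decomposition certifies tw(G) ≤ 1. Since G has at least one edge (e.g. a–b), it is not an edgeless graph, so tw(G) ≥ 1. The upper and lower bounds meet at 1, so that is the treewidth.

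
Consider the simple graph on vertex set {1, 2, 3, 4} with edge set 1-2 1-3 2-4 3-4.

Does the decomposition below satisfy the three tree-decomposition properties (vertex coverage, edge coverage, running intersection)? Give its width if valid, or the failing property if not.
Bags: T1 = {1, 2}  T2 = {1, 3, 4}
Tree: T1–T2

No — edge (4,2) lies in no bag.

A tree decomposition must satisfy three properties: every vertex lies in some bag; for every edge, both endpoints lie together in some bag; and for every vertex, the bags containing it form a connected subtree. Here edge (4,2) lies in no bag, so the decomposition is invalid.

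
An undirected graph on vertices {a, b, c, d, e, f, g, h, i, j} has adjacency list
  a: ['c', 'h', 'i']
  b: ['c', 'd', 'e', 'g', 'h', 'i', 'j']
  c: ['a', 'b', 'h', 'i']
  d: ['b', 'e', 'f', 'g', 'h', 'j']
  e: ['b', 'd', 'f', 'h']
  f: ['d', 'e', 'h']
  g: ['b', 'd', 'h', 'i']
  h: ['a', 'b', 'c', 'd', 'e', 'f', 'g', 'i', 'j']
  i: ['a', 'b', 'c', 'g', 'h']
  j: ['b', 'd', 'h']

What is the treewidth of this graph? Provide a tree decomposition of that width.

Each bag holds 4 vertices, so the decomposition has width 3, which upper-bounds the treewidth. On the other hand G contains the 4-clique {a, c, h, i}. A clique must lie in a single bag of any decomposition, so no decomposition can have width below 3. The upper and lower bounds meet at 3, so that is the treewidth.

Treewidth 3.
One such decomposition:
Bags: B1 = {b, d, e, h}  B2 = {b, d, h, j}  B3 = {b, d, g, h}  B4 = {b, g, h, i}  B5 = {b, c, h, i}  B6 = {a, c, h, i}  B7 = {d, e, f, h}
Tree: B1–B2, B1–B3, B3–B4, B4–B5, B5–B6, B1–B7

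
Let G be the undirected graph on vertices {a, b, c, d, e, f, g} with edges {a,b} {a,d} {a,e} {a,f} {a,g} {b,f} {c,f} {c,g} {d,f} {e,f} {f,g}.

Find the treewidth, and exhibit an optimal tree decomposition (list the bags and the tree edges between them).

Treewidth 2.
One optimal decomposition is:
Bags: B1 = {c, f, g}  B2 = {a, f, g}  B3 = {a, e, f}  B4 = {a, d, f}  B5 = {a, b, f}
Tree: B1–B2, B2–B3, B3–B4, B4–B5

Each bag holds 3 vertices, so the decomposition has width 2, which upper-bounds the treewidth. For the lower bound, the 3 vertices {c, f, g} are pairwise adjacent, and any tree decomposition puts a clique entirely inside one bag — forcing width ≥ 2. Therefore the treewidth is 2.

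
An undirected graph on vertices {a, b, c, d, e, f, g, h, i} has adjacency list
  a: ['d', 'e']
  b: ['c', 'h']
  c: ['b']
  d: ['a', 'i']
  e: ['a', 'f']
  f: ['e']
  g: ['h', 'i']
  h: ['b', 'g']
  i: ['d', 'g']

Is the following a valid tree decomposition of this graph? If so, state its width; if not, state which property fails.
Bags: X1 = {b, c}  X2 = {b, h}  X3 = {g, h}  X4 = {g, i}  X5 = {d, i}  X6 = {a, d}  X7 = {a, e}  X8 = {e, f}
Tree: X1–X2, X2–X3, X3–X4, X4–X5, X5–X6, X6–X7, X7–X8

Yes; width 1.

Every vertex of G appears in some bag (union = {a, b, c, d, e, f, g, h, i}); every edge is covered by a bag; and for each vertex v the set of bags containing v is connected in the bag tree. The decomposition is therefore valid. The largest bag has 2 vertices, so the width is 1.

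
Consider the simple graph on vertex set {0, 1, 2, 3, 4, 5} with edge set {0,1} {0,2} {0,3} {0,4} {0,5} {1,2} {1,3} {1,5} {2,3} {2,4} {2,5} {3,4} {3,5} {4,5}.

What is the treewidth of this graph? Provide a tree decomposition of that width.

Treewidth 4.
One optimal decomposition is:
Bags: B1 = {0, 1, 2, 3, 5}  B2 = {0, 2, 3, 4, 5}
Tree: B1–B2

Each bag holds 5 vertices, so the decomposition has width 4, which upper-bounds the treewidth. Conversely, {0, 1, 2, 3, 5} is a clique of size 5, and the vertices of any clique must share a bag in every tree decomposition; so some bag has ≥ 5 vertices and tw(G) ≥ 4. Combining the bounds, tw(G) = 4.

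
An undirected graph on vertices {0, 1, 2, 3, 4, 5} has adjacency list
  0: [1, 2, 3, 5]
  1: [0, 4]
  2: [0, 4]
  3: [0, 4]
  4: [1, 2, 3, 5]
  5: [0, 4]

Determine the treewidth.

A width-2 tree decomposition is:
Bags: B1 = {0, 3, 4}  B2 = {0, 2, 4}  B3 = {0, 1, 4}  B4 = {0, 4, 5}
Tree: B1–B2, B2–B3, B3–B4
Each bag holds 3 vertices, so the decomposition has width 2, which upper-bounds the treewidth. The edges 3–0–2–4–3 form a cycle, so G is not a tree and its treewidth is at least 2. The upper and lower bounds meet at 2, so that is the treewidth.

2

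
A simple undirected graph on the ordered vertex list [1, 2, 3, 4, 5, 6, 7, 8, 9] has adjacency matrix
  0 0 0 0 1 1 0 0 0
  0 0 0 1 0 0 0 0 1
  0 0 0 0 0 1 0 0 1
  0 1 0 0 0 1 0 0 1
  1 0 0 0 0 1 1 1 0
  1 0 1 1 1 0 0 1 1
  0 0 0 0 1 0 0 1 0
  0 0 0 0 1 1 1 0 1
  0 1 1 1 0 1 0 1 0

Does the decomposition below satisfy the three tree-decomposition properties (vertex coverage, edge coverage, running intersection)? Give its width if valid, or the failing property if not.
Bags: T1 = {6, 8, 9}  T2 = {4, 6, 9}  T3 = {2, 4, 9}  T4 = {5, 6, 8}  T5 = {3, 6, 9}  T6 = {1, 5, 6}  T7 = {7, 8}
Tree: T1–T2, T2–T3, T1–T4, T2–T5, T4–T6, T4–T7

No — edge (5,7) lies in no bag.

A tree decomposition must satisfy three properties: every vertex lies in some bag; for every edge, both endpoints lie together in some bag; and for every vertex, the bags containing it form a connected subtree. Here edge (5,7) lies in no bag, so the decomposition is invalid.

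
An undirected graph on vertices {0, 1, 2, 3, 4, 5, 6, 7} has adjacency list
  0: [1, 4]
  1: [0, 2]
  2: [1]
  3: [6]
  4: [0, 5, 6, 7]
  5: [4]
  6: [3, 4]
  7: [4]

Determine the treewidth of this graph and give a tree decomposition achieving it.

The largest bag has 2 vertices, giving width 1; this decomposition certifies tw(G) ≤ 1. Any graph with an edge has treewidth ≥ 1, and G has the edge 4–6. Therefore the treewidth is 1.

Treewidth 1.
One such decomposition:
Bags: B1 = {4, 6}  B2 = {4, 7}  B3 = {0, 4}  B4 = {4, 5}  B5 = {0, 1}  B6 = {1, 2}  B7 = {3, 6}
Tree: B1–B2, B1–B3, B1–B4, B3–B5, B5–B6, B1–B7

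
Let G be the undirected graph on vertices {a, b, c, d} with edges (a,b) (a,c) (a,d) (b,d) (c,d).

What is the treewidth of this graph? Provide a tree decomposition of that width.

Each bag holds 3 vertices, so the decomposition has width 2, which upper-bounds the treewidth. For the lower bound, the 3 vertices {a, c, d} are pairwise adjacent, and any tree decomposition puts a clique entirely inside one bag — forcing width ≥ 2. The upper and lower bounds meet at 2, so that is the treewidth.

Treewidth 2.
Bags: B1 = {a, b, d}  B2 = {a, c, d}
Tree: B1–B2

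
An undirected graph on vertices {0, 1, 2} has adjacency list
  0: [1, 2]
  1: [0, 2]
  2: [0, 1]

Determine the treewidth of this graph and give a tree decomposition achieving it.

With just one bag of size 3, the width is 3 − 1 = 2, so tw(G) ≤ 2. For the lower bound, the 3 vertices {0, 1, 2} are pairwise adjacent, and any tree decomposition puts a clique entirely inside one bag — forcing width ≥ 2. The upper and lower bounds meet at 2, so that is the treewidth.

Treewidth 2.
Bags: B1 = {0, 1, 2}
Tree: (single bag)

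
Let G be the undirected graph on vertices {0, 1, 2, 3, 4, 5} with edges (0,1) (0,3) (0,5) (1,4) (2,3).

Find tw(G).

1

A width-1 tree decomposition is:
Bags: B1 = {2, 3}  B2 = {0, 3}  B3 = {0, 5}  B4 = {0, 1}  B5 = {1, 4}
Tree: B1–B2, B2–B3, B2–B4, B4–B5
Each bag holds 2 vertices, so the decomposition has width 1, which upper-bounds the treewidth. G has an edge, so its treewidth is at least 1. Hence tw(G) = 1 exactly.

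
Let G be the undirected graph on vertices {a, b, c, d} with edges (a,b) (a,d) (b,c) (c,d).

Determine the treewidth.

2

A width-2 tree decomposition is:
Bags: B1 = {b, c, d}  B2 = {a, b, d}
Tree: B1–B2
The largest bag has 3 vertices, giving width 2; this decomposition certifies tw(G) ≤ 2. Since d–c–b–a–d is a cycle in G, G is not acyclic. Forests are exactly the graphs of treewidth ≤ 1, so tw(G) ≥ 2. Hence tw(G) = 2 exactly.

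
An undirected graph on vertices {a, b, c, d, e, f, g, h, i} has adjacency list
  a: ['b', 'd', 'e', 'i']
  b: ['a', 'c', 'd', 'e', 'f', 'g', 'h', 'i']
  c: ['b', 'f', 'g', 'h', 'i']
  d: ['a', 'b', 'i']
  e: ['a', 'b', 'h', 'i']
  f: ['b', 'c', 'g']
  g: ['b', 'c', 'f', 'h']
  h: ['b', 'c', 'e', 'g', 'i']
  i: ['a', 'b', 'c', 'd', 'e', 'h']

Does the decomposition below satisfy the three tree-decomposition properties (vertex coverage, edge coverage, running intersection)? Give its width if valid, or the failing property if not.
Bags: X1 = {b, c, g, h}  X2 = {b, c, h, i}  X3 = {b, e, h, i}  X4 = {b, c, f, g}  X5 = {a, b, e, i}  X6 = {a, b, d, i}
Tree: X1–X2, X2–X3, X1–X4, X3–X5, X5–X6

Checking the three conditions: (i) the bags cover all of {a, b, c, d, e, f, g, h, i}; (ii) for each edge, some bag contains both endpoints; (iii) the bags containing any fixed vertex form a subtree. All hold, so the decomposition is valid with width 4 − 1 = 3.

Yes; width 3.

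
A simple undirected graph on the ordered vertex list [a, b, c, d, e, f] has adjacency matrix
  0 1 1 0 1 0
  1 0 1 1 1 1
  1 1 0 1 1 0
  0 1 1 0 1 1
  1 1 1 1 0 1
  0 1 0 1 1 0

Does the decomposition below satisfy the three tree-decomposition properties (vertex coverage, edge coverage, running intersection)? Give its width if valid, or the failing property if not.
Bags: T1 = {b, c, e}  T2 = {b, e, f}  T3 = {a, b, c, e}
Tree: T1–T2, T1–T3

A tree decomposition must satisfy three properties: every vertex lies in some bag; for every edge, both endpoints lie together in some bag; and for every vertex, the bags containing it form a connected subtree. Here vertex d appears in no bag, so the decomposition is invalid.

No — vertex d appears in no bag.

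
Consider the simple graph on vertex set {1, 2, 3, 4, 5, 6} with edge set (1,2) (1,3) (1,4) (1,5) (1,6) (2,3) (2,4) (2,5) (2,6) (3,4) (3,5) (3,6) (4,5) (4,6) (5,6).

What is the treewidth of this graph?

A width-5 tree decomposition is:
Bags: B1 = {1, 2, 3, 4, 5, 6}
Tree: (single bag)
A single bag containing all 6 vertices is trivially a valid decomposition of width 5. Conversely, {1, 2, 3, 4, 5, 6} is a clique of size 6, and the vertices of any clique must share a bag in every tree decomposition; so some bag has ≥ 6 vertices and tw(G) ≥ 5. Therefore the treewidth is 5.

5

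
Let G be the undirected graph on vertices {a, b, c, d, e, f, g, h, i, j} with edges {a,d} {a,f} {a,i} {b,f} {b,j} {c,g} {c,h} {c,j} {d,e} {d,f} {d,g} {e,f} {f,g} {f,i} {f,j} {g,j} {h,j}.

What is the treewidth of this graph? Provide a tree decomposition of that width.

Each bag holds 3 vertices, so the decomposition has width 2, which upper-bounds the treewidth. Conversely, {c, h, j} is a clique of size 3, and the vertices of any clique must share a bag in every tree decomposition; so some bag has ≥ 3 vertices and tw(G) ≥ 2. Therefore the treewidth is 2.

Treewidth 2.
One optimal decomposition is:
Bags: B1 = {d, f, g}  B2 = {f, g, j}  B3 = {d, e, f}  B4 = {a, d, f}  B5 = {c, g, j}  B6 = {a, f, i}  B7 = {c, h, j}  B8 = {b, f, j}
Tree: B1–B2, B1–B3, B3–B4, B2–B5, B4–B6, B5–B7, B2–B8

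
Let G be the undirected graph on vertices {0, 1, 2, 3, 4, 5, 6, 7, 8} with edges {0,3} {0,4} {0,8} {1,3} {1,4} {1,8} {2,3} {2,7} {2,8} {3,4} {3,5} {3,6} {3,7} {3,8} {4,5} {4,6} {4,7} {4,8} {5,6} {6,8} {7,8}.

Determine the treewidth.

3

A width-3 tree decomposition is:
Bags: B1 = {3, 4, 6, 8}  B2 = {3, 4, 7, 8}  B3 = {1, 3, 4, 8}  B4 = {2, 3, 7, 8}  B5 = {0, 3, 4, 8}  B6 = {3, 4, 5, 6}
Tree: B1–B2, B2–B3, B2–B4, B2–B5, B1–B6
The largest bag has 4 vertices, giving width 3; this decomposition certifies tw(G) ≤ 3. Conversely, {2, 3, 7, 8} is a clique of size 4, and the vertices of any clique must share a bag in every tree decomposition; so some bag has ≥ 4 vertices and tw(G) ≥ 3. Combining the bounds, tw(G) = 3.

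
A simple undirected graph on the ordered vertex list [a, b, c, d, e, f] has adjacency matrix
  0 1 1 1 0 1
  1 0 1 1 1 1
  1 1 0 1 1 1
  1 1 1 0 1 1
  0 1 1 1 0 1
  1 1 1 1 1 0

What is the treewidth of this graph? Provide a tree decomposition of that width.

Every bag has size at most 5, so the width is 5 − 1 = 4 and tw(G) ≤ 4. Conversely, {b, c, d, e, f} is a clique of size 5, and the vertices of any clique must share a bag in every tree decomposition; so some bag has ≥ 5 vertices and tw(G) ≥ 4. The upper and lower bounds meet at 4, so that is the treewidth.

Treewidth 4.
One such decomposition:
Bags: B1 = {a, b, c, d, f}  B2 = {b, c, d, e, f}
Tree: B1–B2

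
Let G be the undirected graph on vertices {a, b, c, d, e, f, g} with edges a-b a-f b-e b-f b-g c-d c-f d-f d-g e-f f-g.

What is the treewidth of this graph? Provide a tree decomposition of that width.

Treewidth 2.
One such decomposition:
Bags: B1 = {b, e, f}  B2 = {b, f, g}  B3 = {a, b, f}  B4 = {d, f, g}  B5 = {c, d, f}
Tree: B1–B2, B2–B3, B2–B4, B4–B5

The largest bag has 3 vertices, giving width 2; this decomposition certifies tw(G) ≤ 2. For the lower bound, the 3 vertices {d, f, g} are pairwise adjacent, and any tree decomposition puts a clique entirely inside one bag — forcing width ≥ 2. Hence tw(G) = 2 exactly.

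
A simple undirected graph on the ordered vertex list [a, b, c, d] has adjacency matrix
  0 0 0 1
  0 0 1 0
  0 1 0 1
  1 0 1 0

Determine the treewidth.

A width-1 tree decomposition is:
Bags: B1 = {a, d}  B2 = {c, d}  B3 = {b, c}
Tree: B1–B2, B2–B3
Each bag holds 2 vertices, so the decomposition has width 1, which upper-bounds the treewidth. Any graph with an edge has treewidth ≥ 1, and G has the edge d–a. The upper and lower bounds meet at 1, so that is the treewidth.

1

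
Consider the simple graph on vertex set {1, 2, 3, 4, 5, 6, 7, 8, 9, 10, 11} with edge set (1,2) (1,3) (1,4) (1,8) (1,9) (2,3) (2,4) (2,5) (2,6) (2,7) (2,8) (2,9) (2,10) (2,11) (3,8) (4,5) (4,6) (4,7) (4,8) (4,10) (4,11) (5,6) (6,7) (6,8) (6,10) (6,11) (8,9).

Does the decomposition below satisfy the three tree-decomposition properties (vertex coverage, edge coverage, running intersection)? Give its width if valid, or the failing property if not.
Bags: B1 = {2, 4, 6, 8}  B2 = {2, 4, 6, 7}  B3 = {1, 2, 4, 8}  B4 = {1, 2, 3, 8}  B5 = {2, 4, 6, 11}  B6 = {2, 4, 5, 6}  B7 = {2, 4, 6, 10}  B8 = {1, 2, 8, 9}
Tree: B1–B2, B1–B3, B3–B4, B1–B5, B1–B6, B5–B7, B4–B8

Vertex coverage: the bags together contain {1, 2, 3, 4, 5, 6, 7, 8, 9, 10, 11}, the full vertex set. Edge coverage: each edge of G has both endpoints in at least one bag. Running intersection: for every vertex, the bags containing it form a connected subtree. All three properties hold, so this is a valid tree decomposition of width max|bag| − 1 = 3, and hence tw(G) ≤ 3.

Yes; width 3.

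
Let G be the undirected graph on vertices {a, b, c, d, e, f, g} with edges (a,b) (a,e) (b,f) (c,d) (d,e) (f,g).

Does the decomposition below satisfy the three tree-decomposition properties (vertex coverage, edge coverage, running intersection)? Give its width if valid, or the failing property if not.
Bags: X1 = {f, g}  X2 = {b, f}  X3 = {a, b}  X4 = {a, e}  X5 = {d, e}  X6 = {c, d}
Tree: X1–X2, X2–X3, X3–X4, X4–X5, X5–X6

Yes; width 1.

Checking the three conditions: (i) the bags cover all of {a, b, c, d, e, f, g}; (ii) for each edge, some bag contains both endpoints; (iii) the bags containing any fixed vertex form a subtree. All hold, so the decomposition is valid with width 2 − 1 = 1.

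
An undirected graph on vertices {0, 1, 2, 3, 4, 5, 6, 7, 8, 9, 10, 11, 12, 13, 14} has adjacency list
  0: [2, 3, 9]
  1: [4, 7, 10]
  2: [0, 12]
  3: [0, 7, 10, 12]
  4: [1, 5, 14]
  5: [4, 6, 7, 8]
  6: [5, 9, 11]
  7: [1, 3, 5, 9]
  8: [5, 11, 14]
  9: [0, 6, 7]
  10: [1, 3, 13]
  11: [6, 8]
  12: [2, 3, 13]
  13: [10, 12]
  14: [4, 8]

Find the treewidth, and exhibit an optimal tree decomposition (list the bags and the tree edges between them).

Every bag has size at most 4, so the width is 4 − 1 = 3 and tw(G) ≤ 3. For the lower bound: the 4 vertex sets {2,12,13}, {0}, {3}, {1,7,9,10} are disjoint, each induces a connected subgraph, and every pair is joined by at least one edge of G. Contracting each set to a single vertex therefore yields K_{4} as a minor, and since treewidth is minor-monotone, tw(G) ≥ tw(K_{4}) = 3. Hence tw(G) = 3 exactly.

Treewidth 3.
Bags: B1 = {0, 2, 12, 13}  B2 = {0, 3, 12, 13}  B3 = {0, 3, 10, 13}  B4 = {0, 3, 9, 10}  B5 = {3, 7, 9, 10}  B6 = {1, 7, 9, 10}  B7 = {1, 6, 7, 9}  B8 = {1, 5, 6, 7}  B9 = {1, 4, 5, 6}  B10 = {4, 5, 6, 11}  B11 = {4, 5, 8, 11}  B12 = {4, 8, 11, 14}
Tree: B1–B2, B2–B3, B3–B4, B4–B5, B5–B6, B6–B7, B7–B8, B8–B9, B9–B10, B10–B11, B11–B12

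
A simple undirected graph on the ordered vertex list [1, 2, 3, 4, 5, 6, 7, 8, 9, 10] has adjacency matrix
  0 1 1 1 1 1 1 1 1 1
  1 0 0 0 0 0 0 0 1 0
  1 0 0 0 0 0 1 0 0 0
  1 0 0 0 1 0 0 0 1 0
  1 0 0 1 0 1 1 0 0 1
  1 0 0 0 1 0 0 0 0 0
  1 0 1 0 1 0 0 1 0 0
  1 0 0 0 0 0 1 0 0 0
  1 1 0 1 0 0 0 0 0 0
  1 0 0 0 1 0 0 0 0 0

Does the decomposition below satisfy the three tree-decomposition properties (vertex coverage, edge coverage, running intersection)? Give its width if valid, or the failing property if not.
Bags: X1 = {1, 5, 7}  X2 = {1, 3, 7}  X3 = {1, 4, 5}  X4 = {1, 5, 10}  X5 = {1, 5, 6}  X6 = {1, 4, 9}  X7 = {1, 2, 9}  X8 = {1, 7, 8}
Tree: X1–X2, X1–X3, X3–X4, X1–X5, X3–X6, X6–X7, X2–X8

Yes; width 2.

Every vertex of G appears in some bag (union = {1, 2, 3, 4, 5, 6, 7, 8, 9, 10}); every edge is covered by a bag; and for each vertex v the set of bags containing v is connected in the bag tree. The decomposition is therefore valid. The largest bag has 3 vertices, so the width is 2.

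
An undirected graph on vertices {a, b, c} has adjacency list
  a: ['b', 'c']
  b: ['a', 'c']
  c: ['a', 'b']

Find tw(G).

2

A width-2 tree decomposition is:
Bags: B1 = {a, b, c}
Tree: (single bag)
A single bag containing all 3 vertices is trivially a valid decomposition of width 2. On the other hand G contains the 3-clique {a, b, c}. A clique must lie in a single bag of any decomposition, so no decomposition can have width below 2. Combining the bounds, tw(G) = 2.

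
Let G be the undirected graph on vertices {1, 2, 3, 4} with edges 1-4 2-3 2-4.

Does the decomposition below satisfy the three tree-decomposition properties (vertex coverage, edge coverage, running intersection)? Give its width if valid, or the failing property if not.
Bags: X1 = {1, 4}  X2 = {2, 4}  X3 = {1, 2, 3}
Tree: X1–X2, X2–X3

No — bags containing vertex 1 are not connected in the tree.

A tree decomposition must satisfy three properties: every vertex lies in some bag; for every edge, both endpoints lie together in some bag; and for every vertex, the bags containing it form a connected subtree. Here bags containing vertex 1 are not connected in the tree, so the decomposition is invalid.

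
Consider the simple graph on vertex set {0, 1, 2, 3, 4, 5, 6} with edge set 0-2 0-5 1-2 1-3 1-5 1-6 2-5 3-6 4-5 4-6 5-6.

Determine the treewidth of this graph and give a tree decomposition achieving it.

Treewidth 2.
Bags: B1 = {1, 2, 5}  B2 = {1, 5, 6}  B3 = {1, 3, 6}  B4 = {0, 2, 5}  B5 = {4, 5, 6}
Tree: B1–B2, B2–B3, B1–B4, B2–B5

Each bag holds 3 vertices, so the decomposition has width 2, which upper-bounds the treewidth. On the other hand G contains the 3-clique {1, 3, 6}. A clique must lie in a single bag of any decomposition, so no decomposition can have width below 2. Hence tw(G) = 2 exactly.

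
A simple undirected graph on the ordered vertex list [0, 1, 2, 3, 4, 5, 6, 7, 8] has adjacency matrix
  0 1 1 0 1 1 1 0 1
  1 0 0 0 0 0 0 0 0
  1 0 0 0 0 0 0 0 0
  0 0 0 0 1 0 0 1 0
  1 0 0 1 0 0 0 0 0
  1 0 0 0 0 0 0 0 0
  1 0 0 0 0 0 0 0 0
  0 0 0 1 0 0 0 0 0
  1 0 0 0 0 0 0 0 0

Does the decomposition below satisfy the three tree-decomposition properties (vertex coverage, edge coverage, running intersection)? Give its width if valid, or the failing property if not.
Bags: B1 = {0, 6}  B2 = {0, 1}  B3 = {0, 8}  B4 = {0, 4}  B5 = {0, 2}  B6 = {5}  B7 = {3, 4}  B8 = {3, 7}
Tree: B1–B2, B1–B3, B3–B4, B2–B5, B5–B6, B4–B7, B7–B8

A tree decomposition must satisfy three properties: every vertex lies in some bag; for every edge, both endpoints lie together in some bag; and for every vertex, the bags containing it form a connected subtree. Here edge (0,5) lies in no bag, so the decomposition is invalid.

No — edge (0,5) lies in no bag.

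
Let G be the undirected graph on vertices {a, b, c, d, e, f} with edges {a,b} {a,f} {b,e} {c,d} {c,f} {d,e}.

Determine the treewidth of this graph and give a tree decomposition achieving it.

Every bag has size at most 3, so the width is 3 − 1 = 2 and tw(G) ≤ 2. Since d–e–b–a–f–c–d is a cycle in G, G is not acyclic. Forests are exactly the graphs of treewidth ≤ 1, so tw(G) ≥ 2. Hence tw(G) = 2 exactly.

Treewidth 2.
One such decomposition:
Bags: B1 = {b, d, e}  B2 = {a, b, d}  B3 = {a, d, f}  B4 = {c, d, f}
Tree: B1–B2, B2–B3, B3–B4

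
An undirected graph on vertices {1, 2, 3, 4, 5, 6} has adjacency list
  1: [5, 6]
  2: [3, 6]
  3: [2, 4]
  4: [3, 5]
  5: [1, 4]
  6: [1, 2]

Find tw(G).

2

A width-2 tree decomposition is:
Bags: B1 = {1, 5, 6}  B2 = {2, 5, 6}  B3 = {2, 3, 5}  B4 = {3, 4, 5}
Tree: B1–B2, B2–B3, B3–B4
Each bag holds 3 vertices, so the decomposition has width 2, which upper-bounds the treewidth. The edges 5–1–6–2–3–4–5 form a cycle, so G is not a tree and its treewidth is at least 2. Hence tw(G) = 2 exactly.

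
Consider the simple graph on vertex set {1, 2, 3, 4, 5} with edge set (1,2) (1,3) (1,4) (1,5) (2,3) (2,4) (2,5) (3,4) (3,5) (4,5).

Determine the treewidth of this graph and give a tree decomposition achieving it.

Treewidth 4.
One optimal decomposition is:
Bags: B1 = {1, 2, 3, 4, 5}
Tree: (single bag)

With just one bag of size 5, the width is 5 − 1 = 4, so tw(G) ≤ 4. For the lower bound, the 5 vertices {1, 2, 3, 4, 5} are pairwise adjacent, and any tree decomposition puts a clique entirely inside one bag — forcing width ≥ 4. Hence tw(G) = 4 exactly.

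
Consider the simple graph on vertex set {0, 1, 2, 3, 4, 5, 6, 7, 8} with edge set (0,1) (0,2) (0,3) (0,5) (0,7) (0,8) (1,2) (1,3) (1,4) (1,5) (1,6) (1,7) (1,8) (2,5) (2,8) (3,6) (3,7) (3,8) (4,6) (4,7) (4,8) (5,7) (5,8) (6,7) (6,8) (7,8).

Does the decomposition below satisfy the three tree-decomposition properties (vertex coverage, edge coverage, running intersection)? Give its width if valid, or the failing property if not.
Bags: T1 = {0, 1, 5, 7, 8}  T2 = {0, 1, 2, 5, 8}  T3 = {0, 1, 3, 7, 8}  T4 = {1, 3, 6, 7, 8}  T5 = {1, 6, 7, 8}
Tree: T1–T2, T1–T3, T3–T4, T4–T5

No — vertex 4 appears in no bag.

A tree decomposition must satisfy three properties: every vertex lies in some bag; for every edge, both endpoints lie together in some bag; and for every vertex, the bags containing it form a connected subtree. Here vertex 4 appears in no bag, so the decomposition is invalid.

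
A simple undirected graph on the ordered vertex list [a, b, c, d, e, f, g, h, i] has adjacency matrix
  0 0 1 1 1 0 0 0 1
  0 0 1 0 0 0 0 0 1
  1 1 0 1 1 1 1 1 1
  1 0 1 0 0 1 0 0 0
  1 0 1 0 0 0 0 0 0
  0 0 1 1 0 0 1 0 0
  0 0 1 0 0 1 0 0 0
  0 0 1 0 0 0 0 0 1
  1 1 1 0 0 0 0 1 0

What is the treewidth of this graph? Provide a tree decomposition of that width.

The largest bag has 3 vertices, giving width 2; this decomposition certifies tw(G) ≤ 2. On the other hand G contains the 3-clique {c, d, f}. A clique must lie in a single bag of any decomposition, so no decomposition can have width below 2. Combining the bounds, tw(G) = 2.

Treewidth 2.
One such decomposition:
Bags: B1 = {a, c, d}  B2 = {a, c, e}  B3 = {c, d, f}  B4 = {a, c, i}  B5 = {c, h, i}  B6 = {c, f, g}  B7 = {b, c, i}
Tree: B1–B2, B1–B3, B2–B4, B4–B5, B3–B6, B5–B7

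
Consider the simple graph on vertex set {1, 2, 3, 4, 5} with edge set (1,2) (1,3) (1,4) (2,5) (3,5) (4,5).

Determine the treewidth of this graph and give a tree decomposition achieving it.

Treewidth 2.
Bags: B1 = {1, 2, 5}  B2 = {1, 4, 5}  B3 = {1, 3, 5}
Tree: B1–B2, B2–B3

Each bag holds 3 vertices, so the decomposition has width 2, which upper-bounds the treewidth. Since 2–1–4–5–2 is a cycle in G, G is not acyclic. Forests are exactly the graphs of treewidth ≤ 1, so tw(G) ≥ 2. Therefore the treewidth is 2.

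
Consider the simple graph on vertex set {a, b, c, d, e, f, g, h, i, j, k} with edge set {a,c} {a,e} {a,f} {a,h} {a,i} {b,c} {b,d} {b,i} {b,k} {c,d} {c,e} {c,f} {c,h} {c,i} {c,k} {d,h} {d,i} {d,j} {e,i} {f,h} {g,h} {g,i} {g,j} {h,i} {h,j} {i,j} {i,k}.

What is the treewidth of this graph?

3

A width-3 tree decomposition is:
Bags: B1 = {c, d, h, i}  B2 = {d, h, i, j}  B3 = {a, c, h, i}  B4 = {a, c, f, h}  B5 = {a, c, e, i}  B6 = {g, h, i, j}  B7 = {b, c, d, i}  B8 = {b, c, i, k}
Tree: B1–B2, B1–B3, B3–B4, B3–B5, B2–B6, B1–B7, B7–B8
Each bag holds 4 vertices, so the decomposition has width 3, which upper-bounds the treewidth. For the lower bound, the 4 vertices {a, c, f, h} are pairwise adjacent, and any tree decomposition puts a clique entirely inside one bag — forcing width ≥ 3. Combining the bounds, tw(G) = 3.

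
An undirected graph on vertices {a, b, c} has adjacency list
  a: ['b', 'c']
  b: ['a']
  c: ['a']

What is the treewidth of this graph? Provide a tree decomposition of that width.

Treewidth 1.
Bags: B1 = {a, c}  B2 = {a, b}
Tree: B1–B2

Every bag has size at most 2, so the width is 2 − 1 = 1 and tw(G) ≤ 1. G has an edge, so its treewidth is at least 1. Therefore the treewidth is 1.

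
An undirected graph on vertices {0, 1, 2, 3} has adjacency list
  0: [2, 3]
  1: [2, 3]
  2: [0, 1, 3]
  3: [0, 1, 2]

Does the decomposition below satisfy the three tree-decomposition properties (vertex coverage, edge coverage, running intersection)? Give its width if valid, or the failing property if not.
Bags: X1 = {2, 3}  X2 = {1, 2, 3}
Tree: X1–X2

No — vertex 0 appears in no bag.

A tree decomposition must satisfy three properties: every vertex lies in some bag; for every edge, both endpoints lie together in some bag; and for every vertex, the bags containing it form a connected subtree. Here vertex 0 appears in no bag, so the decomposition is invalid.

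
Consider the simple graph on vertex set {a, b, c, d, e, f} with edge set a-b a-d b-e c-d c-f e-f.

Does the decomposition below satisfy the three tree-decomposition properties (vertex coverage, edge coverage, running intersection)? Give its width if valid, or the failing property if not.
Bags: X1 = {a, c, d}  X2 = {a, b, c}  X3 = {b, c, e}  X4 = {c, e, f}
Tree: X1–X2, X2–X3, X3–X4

Yes; width 2.

Checking the three conditions: (i) the bags cover all of {a, b, c, d, e, f}; (ii) for each edge, some bag contains both endpoints; (iii) the bags containing any fixed vertex form a subtree. All hold, so the decomposition is valid with width 3 − 1 = 2.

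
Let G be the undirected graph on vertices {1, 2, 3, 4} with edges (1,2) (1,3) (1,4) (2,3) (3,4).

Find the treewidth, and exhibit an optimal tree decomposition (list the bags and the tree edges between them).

Treewidth 2.
One optimal decomposition is:
Bags: B1 = {1, 2, 3}  B2 = {1, 3, 4}
Tree: B1–B2

The largest bag has 3 vertices, giving width 2; this decomposition certifies tw(G) ≤ 2. On the other hand G contains the 3-clique {1, 2, 3}. A clique must lie in a single bag of any decomposition, so no decomposition can have width below 2. Therefore the treewidth is 2.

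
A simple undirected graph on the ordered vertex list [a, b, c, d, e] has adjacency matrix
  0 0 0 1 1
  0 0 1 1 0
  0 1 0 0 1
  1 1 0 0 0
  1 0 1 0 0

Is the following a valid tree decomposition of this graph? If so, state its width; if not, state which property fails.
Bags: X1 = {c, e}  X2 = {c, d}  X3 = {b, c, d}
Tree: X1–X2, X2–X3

No — vertex a appears in no bag.

A tree decomposition must satisfy three properties: every vertex lies in some bag; for every edge, both endpoints lie together in some bag; and for every vertex, the bags containing it form a connected subtree. Here vertex a appears in no bag, so the decomposition is invalid.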